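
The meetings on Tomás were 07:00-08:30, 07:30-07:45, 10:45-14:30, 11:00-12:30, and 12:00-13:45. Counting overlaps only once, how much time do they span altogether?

Merged: 07:00-08:30, 10:45-14:30.
Lengths: 1 h 30 min + 3 h 45 min = 5 h 15 min.

5 h 15 min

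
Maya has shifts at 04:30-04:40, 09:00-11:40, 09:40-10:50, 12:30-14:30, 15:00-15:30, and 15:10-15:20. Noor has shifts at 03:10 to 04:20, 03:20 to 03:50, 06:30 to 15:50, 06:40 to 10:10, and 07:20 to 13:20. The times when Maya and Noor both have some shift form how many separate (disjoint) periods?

3

Merge the first list: 04:30–04:40, 09:00–11:40, 12:30–14:30, 15:00–15:30.
Merge the second list: 03:10–04:20, 06:30–15:50.
A ∩ B = 09:00–11:40, 12:30–14:30, 15:00–15:30.
That is 3 disjoint pieces.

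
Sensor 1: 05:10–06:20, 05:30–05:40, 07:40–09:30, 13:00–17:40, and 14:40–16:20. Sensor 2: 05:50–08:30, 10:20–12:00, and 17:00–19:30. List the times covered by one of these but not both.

A, merged: 05:10–06:20, 07:40–09:30, 13:00–17:40.
Only in the first: 05:10–05:50, 08:30–09:30, 13:00–17:00.
Only in the second: 06:20–07:40, 10:20–12:00, 17:40–19:30.
Together these are the periods covered by exactly one.

05:10–05:50, 06:20–07:40, 08:30–09:30, 10:20–12:00, 13:00–17:00, 17:40–19:30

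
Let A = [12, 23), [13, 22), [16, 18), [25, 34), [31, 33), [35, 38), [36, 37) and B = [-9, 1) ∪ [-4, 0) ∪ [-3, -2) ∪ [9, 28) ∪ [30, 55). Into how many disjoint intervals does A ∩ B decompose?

4

First set merges to [12, 23), [25, 34), [35, 38).
Second set merges to [-9, 1), [9, 28), [30, 55).
A ∩ B = [12, 23), [25, 28), [30, 34), [35, 38).
That is 4 disjoint pieces.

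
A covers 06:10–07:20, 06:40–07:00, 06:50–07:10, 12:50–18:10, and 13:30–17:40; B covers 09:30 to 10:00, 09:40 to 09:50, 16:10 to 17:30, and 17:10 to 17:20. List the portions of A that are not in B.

A, merged: 06:10-07:20, 12:50-18:10.
B, merged: 09:30-10:00, 16:10-17:30.
06:10-07:20 is untouched.
12:50-18:10 with B removed leaves 12:50-16:10, 17:30-18:10.

06:10-07:20, 12:50-16:10, 17:30-18:10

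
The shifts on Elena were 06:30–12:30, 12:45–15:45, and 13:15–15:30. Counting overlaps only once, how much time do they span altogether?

9 h

Merged: 06:30–12:30, 12:45–15:45.
Lengths: 6 h + 3 h = 9 h.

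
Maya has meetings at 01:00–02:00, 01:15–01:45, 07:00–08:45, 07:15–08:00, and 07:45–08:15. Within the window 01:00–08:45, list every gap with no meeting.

After merging, the occupied span is 01:00–02:00, 07:00–08:45.
Gaps within 01:00–08:45: 02:00–07:00.

02:00–07:00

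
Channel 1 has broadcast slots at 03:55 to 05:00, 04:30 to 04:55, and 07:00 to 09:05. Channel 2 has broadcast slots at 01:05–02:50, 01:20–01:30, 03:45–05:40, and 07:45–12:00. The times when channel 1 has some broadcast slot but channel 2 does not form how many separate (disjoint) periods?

1

Merge the first list: 03:55–05:00, 07:00–09:05.
Merge the second list: 01:05–02:50, 03:45–05:40, 07:45–12:00.
A \ B = 07:00–07:45.
That is 1 disjoint piece.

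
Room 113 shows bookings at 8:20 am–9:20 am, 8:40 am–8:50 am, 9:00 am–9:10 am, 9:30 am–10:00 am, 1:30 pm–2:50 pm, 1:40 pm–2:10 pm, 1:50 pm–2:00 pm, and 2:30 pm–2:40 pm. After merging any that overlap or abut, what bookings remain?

8:40 am–8:50 am overlaps/touches 8:20 am–9:20 am → extend to 8:20 am–9:20 am.
9:00 am–9:10 am overlaps/touches 8:20 am–9:20 am → extend to 8:20 am–9:20 am.
9:30 am–10:00 am is disjoint → start new block.
1:30 pm–2:50 pm is disjoint → start new block.
1:40 pm–2:10 pm overlaps/touches 1:30 pm–2:50 pm → extend to 1:30 pm–2:50 pm.
1:50 pm–2:00 pm overlaps/touches 1:30 pm–2:50 pm → extend to 1:30 pm–2:50 pm.
2:30 pm–2:40 pm overlaps/touches 1:30 pm–2:50 pm → extend to 1:30 pm–2:50 pm.

8:20 am–9:20 am, 9:30 am–10:00 am, 1:30 pm–2:50 pm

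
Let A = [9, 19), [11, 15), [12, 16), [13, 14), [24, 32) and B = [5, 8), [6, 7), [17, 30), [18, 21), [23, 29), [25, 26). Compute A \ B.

A, merged: [9, 19), [24, 32).
B, merged: [5, 8), [17, 30).
[9, 19) minus B → [9, 17).
[24, 32) minus B → [30, 32).

[9, 17) ∪ [30, 32)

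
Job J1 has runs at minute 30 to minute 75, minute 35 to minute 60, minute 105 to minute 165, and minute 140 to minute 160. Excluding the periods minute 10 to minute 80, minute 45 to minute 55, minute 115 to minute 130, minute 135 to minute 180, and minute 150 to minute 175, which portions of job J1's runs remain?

minute 105 to minute 115, minute 130 to minute 135

Merge the first list: minute 30 to minute 75, minute 105 to minute 165.
Merge the second list: minute 10 to minute 80, minute 115 to minute 130, minute 135 to minute 180.
minute 30 to minute 75: entirely removed.
minute 105 to minute 165 \ B = minute 105 to minute 115, minute 130 to minute 135.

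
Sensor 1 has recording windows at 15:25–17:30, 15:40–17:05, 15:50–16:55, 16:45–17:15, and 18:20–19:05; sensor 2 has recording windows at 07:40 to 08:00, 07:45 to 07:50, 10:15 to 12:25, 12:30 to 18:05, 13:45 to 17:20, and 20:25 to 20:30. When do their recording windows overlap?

First set merges to 15:25–17:30, 18:20–19:05.
Second set merges to 07:40–08:00, 10:15–12:25, 12:30–18:05, 20:25–20:30.
15:25–17:30 overlaps B on 15:25–17:30.
18:20–19:05 falls entirely outside B.

15:25–17:30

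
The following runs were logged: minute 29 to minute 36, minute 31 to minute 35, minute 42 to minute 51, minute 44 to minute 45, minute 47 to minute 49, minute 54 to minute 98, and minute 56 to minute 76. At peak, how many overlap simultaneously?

Sweep endpoints in order; track running count of active intervals.
Peak of 2 reached at minute 31.

2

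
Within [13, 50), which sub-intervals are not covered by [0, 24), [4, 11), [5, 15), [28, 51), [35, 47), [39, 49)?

[24, 28)

After merging, the occupied span is [0, 24), [28, 51).
Complement within [13, 50): [24, 28).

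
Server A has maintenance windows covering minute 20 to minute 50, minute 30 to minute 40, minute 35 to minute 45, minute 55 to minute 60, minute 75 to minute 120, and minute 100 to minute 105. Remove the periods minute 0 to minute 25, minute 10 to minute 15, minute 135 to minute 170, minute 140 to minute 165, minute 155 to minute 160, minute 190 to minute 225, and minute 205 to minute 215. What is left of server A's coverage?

minute 25 to minute 50, minute 55 to minute 60, minute 75 to minute 120

Merge the first list: minute 20 to minute 50, minute 55 to minute 60, minute 75 to minute 120.
Merge the second list: minute 0 to minute 25, minute 135 to minute 170, minute 190 to minute 225.
minute 20 to minute 50 \ B = minute 25 to minute 50.
minute 55 to minute 60: nothing removed.
minute 75 to minute 120: nothing removed.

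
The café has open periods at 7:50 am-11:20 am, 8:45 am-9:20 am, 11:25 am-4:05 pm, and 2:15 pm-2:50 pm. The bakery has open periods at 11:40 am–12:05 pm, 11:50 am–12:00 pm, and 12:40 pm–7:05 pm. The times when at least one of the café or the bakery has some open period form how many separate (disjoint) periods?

A, merged: 7:50 am–11:20 am, 11:25 am–4:05 pm.
B, merged: 11:40 am–12:05 pm, 12:40 pm–7:05 pm.
A ∪ B = 7:50 am–11:20 am, 11:25 am–7:05 pm.
That is 2 disjoint pieces.

2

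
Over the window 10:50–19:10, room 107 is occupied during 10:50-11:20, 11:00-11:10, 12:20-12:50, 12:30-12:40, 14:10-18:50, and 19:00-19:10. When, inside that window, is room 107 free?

Covered (merged): 10:50-11:20, 12:20-12:50, 14:10-18:50, 19:00-19:10.
Gaps within 10:50-19:10: 11:20-12:20, 12:50-14:10, 18:50-19:00.

11:20-12:20, 12:50-14:10, 18:50-19:00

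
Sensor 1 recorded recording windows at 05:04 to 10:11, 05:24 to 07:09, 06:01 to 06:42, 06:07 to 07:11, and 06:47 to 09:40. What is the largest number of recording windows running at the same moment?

At 06:07, 4 of the intervals are simultaneously active.
No point has more.

4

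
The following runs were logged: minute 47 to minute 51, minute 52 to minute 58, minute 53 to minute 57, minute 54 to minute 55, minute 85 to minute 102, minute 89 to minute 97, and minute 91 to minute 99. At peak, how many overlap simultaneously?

Walk the sorted start/end points keeping a running depth.
The depth first hits 3 at minute 54.

3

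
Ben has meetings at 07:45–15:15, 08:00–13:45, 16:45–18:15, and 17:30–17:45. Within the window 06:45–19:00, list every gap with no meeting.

Covered (merged): 07:45-15:15, 16:45-18:15.
Gaps within 06:45-19:00: 06:45-07:45, 15:15-16:45, 18:15-19:00.

06:45-07:45, 15:15-16:45, 18:15-19:00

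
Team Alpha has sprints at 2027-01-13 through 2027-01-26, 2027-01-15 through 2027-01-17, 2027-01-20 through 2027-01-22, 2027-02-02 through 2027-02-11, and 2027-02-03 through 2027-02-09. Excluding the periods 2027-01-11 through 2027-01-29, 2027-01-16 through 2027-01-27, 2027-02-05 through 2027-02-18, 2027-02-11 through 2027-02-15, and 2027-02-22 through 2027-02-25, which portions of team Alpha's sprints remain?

Merge the first list: 2027-01-13 through 2027-01-26, 2027-02-02 through 2027-02-11.
Merge the second list: 2027-01-11 through 2027-01-29, 2027-02-05 through 2027-02-18, 2027-02-22 through 2027-02-25.
2027-01-13 through 2027-01-26 lies entirely inside B → drops out.
2027-02-02 through 2027-02-11 with B removed leaves 2027-02-02 through 2027-02-04.

2027-02-02 through 2027-02-04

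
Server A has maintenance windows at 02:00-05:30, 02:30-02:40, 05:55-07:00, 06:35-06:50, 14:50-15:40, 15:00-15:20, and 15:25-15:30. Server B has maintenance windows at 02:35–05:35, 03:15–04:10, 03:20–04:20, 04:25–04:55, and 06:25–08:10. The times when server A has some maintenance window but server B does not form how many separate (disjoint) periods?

3

First set merges to 02:00–05:30, 05:55–07:00, 14:50–15:40.
Second set merges to 02:35–05:35, 06:25–08:10.
A \ B = 02:00–02:35, 05:55–06:25, 14:50–15:40.
That is 3 disjoint pieces.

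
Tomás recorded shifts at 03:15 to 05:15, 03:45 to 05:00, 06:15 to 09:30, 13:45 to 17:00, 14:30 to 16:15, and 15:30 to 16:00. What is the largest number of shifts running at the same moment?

3

Sweep endpoints in order; track running count of active intervals.
Peak of 3 reached at 15:30.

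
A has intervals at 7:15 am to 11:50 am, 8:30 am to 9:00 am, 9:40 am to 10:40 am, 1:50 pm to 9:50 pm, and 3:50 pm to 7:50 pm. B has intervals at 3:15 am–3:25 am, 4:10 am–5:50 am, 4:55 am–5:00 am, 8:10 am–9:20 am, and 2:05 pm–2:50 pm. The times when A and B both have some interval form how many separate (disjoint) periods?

2

A, merged: 7:15 am–11:50 am, 1:50 pm–9:50 pm.
B, merged: 3:15 am–3:25 am, 4:10 am–5:50 am, 8:10 am–9:20 am, 2:05 pm–2:50 pm.
A ∩ B = 8:10 am–9:20 am, 2:05 pm–2:50 pm.
That is 2 disjoint pieces.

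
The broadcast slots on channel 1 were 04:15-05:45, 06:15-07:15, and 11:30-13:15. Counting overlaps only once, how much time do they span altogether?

4 h 15 min

Merged: 04:15-05:45, 06:15-07:15, 11:30-13:15.
Lengths: 1 h 30 min + 1 h + 1 h 45 min = 4 h 15 min.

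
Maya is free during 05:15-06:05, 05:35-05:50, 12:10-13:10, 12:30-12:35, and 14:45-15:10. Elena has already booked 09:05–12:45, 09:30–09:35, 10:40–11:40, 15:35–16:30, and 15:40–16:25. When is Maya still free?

05:15-06:05, 12:45-13:10, 14:45-15:10

Merge the first list: 05:15-06:05, 12:10-13:10, 14:45-15:10.
Merge the second list: 09:05-12:45, 15:35-16:30.
05:15-06:05: nothing removed.
12:10-13:10 \ B = 12:45-13:10.
14:45-15:10: nothing removed.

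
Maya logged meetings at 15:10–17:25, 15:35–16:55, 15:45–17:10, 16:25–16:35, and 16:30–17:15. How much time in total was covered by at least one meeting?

Merged: 15:10–17:25.
Length: 2 h 15 min.

2 h 15 min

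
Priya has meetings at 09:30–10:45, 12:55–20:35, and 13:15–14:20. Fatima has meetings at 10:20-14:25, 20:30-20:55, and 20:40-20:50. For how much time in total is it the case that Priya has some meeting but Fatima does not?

Merge the first list: 09:30–10:45, 12:55–20:35.
Merge the second list: 10:20–14:25, 20:30–20:55.
A \ B = 09:30–10:20, 14:25–20:30.
Total: 50 min + 6 h 5 min = 6 h 55 min.

6 h 55 min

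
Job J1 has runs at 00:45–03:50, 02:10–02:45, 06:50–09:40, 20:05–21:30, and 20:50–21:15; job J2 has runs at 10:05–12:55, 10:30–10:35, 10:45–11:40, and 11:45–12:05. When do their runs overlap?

Merge the first list: 00:45–03:50, 06:50–09:40, 20:05–21:30.
Merge the second list: 10:05–12:55.
00:45–03:50 meets no B interval.
06:50–09:40 meets no B interval.
20:05–21:30 meets no B interval.
No overlap.

none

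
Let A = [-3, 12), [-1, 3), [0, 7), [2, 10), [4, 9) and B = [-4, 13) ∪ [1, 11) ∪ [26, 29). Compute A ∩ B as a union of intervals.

Merge the first list: [-3, 12).
Merge the second list: [-4, 13), [26, 29).
[-3, 12) meets the second set on [-3, 12).

[-3, 12)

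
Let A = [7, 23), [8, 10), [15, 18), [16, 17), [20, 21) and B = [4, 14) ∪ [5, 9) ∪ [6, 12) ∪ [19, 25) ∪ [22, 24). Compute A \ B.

Merge the first list: [7, 23).
Merge the second list: [4, 14), [19, 25).
[7, 23) minus B → [14, 19).

[14, 19)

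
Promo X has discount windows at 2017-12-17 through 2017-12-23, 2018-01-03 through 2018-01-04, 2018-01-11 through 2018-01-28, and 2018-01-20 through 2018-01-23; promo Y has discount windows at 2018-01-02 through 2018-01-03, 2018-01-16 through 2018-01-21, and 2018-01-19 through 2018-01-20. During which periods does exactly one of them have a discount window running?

2017-12-17 through 2017-12-23, 2018-01-02 through 2018-01-02, 2018-01-04 through 2018-01-04, 2018-01-11 through 2018-01-15, 2018-01-22 through 2018-01-28

First set merges to 2017-12-17 through 2017-12-23, 2018-01-03 through 2018-01-04, 2018-01-11 through 2018-01-28.
Second set merges to 2018-01-02 through 2018-01-03, 2018-01-16 through 2018-01-21.
A but not B: 2017-12-17 through 2017-12-23, 2018-01-04 through 2018-01-04, 2018-01-11 through 2018-01-15, 2018-01-22 through 2018-01-28.
B but not A: 2018-01-02 through 2018-01-02.
Combining gives A △ B.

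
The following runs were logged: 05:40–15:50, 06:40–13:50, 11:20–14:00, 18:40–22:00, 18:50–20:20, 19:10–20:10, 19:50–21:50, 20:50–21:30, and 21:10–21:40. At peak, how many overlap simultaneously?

4

At 19:50, 4 of the intervals are simultaneously active.
No point has more.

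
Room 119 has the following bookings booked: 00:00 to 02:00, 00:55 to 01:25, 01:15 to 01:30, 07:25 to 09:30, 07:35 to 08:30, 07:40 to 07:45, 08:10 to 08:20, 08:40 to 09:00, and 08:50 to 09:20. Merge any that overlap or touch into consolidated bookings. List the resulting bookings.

00:00–02:00, 07:25–09:30

00:55–01:25 overlaps/touches 00:00–02:00 → extend to 00:00–02:00.
01:15–01:30 overlaps/touches 00:00–02:00 → extend to 00:00–02:00.
07:25–09:30 is disjoint → start new block.
07:35–08:30 overlaps/touches 07:25–09:30 → extend to 07:25–09:30.
07:40–07:45 overlaps/touches 07:25–09:30 → extend to 07:25–09:30.
08:10–08:20 overlaps/touches 07:25–09:30 → extend to 07:25–09:30.
08:40–09:00 overlaps/touches 07:25–09:30 → extend to 07:25–09:30.
08:50–09:20 overlaps/touches 07:25–09:30 → extend to 07:25–09:30.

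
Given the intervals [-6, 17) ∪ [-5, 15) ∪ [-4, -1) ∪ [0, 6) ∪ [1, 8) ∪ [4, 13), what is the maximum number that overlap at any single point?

5

Sweep endpoints in order; track running count of active intervals.
Peak of 5 reached at 4.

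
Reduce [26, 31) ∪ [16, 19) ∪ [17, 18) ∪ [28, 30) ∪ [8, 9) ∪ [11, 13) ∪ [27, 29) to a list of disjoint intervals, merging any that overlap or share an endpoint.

[8, 9) ∪ [11, 13) ∪ [16, 19) ∪ [26, 31)

Sort by start: [8, 9), [11, 13), [16, 19), [17, 18), [26, 31), [27, 29), [28, 30).
[11, 13) is disjoint → start new block.
[16, 19) is disjoint → start new block.
[17, 18) overlaps/touches [16, 19) → extend to [16, 19).
[26, 31) is disjoint → start new block.
[27, 29) overlaps/touches [26, 31) → extend to [26, 31).
[28, 30) overlaps/touches [26, 31) → extend to [26, 31).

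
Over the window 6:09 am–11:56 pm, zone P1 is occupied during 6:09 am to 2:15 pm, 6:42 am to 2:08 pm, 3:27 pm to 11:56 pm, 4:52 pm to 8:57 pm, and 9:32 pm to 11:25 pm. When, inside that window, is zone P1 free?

2:15 pm–3:27 pm

Covered (merged): 6:09 am–2:15 pm, 3:27 pm–11:56 pm.
Complement within 6:09 am–11:56 pm: 2:15 pm–3:27 pm.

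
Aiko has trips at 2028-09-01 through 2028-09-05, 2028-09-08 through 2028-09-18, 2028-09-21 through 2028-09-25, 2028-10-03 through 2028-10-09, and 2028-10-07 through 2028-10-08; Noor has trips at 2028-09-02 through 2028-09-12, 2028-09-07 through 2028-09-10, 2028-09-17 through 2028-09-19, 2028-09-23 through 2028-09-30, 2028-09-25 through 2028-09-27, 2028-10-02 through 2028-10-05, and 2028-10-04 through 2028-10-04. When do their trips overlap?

A, merged: 2028-09-01 through 2028-09-05, 2028-09-08 through 2028-09-18, 2028-09-21 through 2028-09-25, 2028-10-03 through 2028-10-09.
B, merged: 2028-09-02 through 2028-09-12, 2028-09-17 through 2028-09-19, 2028-09-23 through 2028-09-30, 2028-10-02 through 2028-10-05.
2028-09-01 through 2028-09-05 overlaps B on 2028-09-02 through 2028-09-05.
2028-09-08 through 2028-09-18 overlaps B on 2028-09-08 through 2028-09-12, 2028-09-17 through 2028-09-18.
2028-09-21 through 2028-09-25 overlaps B on 2028-09-23 through 2028-09-25.
2028-10-03 through 2028-10-09 overlaps B on 2028-10-03 through 2028-10-05.

2028-09-02 through 2028-09-05, 2028-09-08 through 2028-09-12, 2028-09-17 through 2028-09-18, 2028-09-23 through 2028-09-25, 2028-10-03 through 2028-10-05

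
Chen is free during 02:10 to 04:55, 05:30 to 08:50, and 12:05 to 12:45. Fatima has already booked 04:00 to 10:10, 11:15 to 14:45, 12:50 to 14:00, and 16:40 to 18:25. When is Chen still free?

02:10–04:00

B, merged: 04:00–10:10, 11:15–14:45, 16:40–18:25.
02:10–04:55 minus B → 02:10–04:00.
05:30–08:50: fully covered by B → removed.
12:05–12:45: fully covered by B → removed.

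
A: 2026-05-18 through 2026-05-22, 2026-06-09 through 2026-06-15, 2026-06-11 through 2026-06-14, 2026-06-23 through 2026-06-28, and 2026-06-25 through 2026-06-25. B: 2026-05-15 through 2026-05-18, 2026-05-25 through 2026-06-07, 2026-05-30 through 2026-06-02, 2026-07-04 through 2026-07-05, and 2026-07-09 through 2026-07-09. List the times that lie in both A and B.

2026-05-18 through 2026-05-18

A, merged: 2026-05-18 through 2026-05-22, 2026-06-09 through 2026-06-15, 2026-06-23 through 2026-06-28.
B, merged: 2026-05-15 through 2026-05-18, 2026-05-25 through 2026-06-07, 2026-07-04 through 2026-07-05, 2026-07-09 through 2026-07-09.
2026-05-18 through 2026-05-22 ∩ B → 2026-05-18 through 2026-05-18.
2026-06-09 through 2026-06-15 meets no B interval.
2026-06-23 through 2026-06-28 meets no B interval.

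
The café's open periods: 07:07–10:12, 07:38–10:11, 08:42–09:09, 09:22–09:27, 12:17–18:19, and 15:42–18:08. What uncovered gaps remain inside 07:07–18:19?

10:12–12:17

After merging, the occupied span is 07:07–10:12, 12:17–18:19.
Uncovered inside 07:07–18:19: 10:12–12:17.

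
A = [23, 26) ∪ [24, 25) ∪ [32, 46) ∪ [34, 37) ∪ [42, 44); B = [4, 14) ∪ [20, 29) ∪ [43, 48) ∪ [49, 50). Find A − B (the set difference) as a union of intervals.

[32, 43)

Merge the first list: [23, 26), [32, 46).
[23, 26) lies entirely inside B → drops out.
[32, 46) with B removed leaves [32, 43).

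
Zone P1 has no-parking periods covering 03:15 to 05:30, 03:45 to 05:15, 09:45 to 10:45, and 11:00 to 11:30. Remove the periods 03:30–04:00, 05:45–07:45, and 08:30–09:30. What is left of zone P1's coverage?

First set merges to 03:15–05:30, 09:45–10:45, 11:00–11:30.
03:15–05:30 with B removed leaves 03:15–03:30, 04:00–05:30.
09:45–10:45 is untouched.
11:00–11:30 is untouched.

03:15–03:30, 04:00–05:30, 09:45–10:45, 11:00–11:30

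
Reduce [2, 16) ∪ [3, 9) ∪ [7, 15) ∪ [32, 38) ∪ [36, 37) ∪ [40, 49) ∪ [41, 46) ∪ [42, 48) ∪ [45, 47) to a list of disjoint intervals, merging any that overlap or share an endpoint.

[3, 9) overlaps/touches [2, 16) → extend to [2, 16).
[7, 15) overlaps/touches [2, 16) → extend to [2, 16).
[32, 38) is disjoint → start new block.
[36, 37) overlaps/touches [32, 38) → extend to [32, 38).
[40, 49) is disjoint → start new block.
[41, 46) overlaps/touches [40, 49) → extend to [40, 49).
[42, 48) overlaps/touches [40, 49) → extend to [40, 49).
[45, 47) overlaps/touches [40, 49) → extend to [40, 49).

[2, 16) ∪ [32, 38) ∪ [40, 49)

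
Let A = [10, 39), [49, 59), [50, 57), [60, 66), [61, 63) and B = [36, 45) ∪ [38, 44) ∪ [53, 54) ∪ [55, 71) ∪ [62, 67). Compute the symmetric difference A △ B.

[10, 36) ∪ [39, 45) ∪ [49, 53) ∪ [54, 55) ∪ [59, 60) ∪ [66, 71)

First set merges to [10, 39), [49, 59), [60, 66).
Second set merges to [36, 45), [53, 54), [55, 71).
Only in the first: [10, 36), [49, 53), [54, 55).
Only in the second: [39, 45), [59, 60), [66, 71).
Together these are the periods covered by exactly one.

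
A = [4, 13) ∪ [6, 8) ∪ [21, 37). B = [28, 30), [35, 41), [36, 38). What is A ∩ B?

[28, 30) ∪ [35, 37)

First set merges to [4, 13), [21, 37).
Second set merges to [28, 30), [35, 41).
[4, 13) falls entirely outside B.
[21, 37) overlaps B on [28, 30), [35, 37).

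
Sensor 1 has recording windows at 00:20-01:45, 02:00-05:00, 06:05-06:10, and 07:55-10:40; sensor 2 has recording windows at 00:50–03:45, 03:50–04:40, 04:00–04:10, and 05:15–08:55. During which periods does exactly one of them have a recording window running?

00:20–00:50, 01:45–02:00, 03:45–03:50, 04:40–05:00, 05:15–06:05, 06:10–07:55, 08:55–10:40

B, merged: 00:50–03:45, 03:50–04:40, 05:15–08:55.
A but not B: 00:20–00:50, 03:45–03:50, 04:40–05:00, 08:55–10:40.
B but not A: 01:45–02:00, 05:15–06:05, 06:10–07:55.
Combining gives A △ B.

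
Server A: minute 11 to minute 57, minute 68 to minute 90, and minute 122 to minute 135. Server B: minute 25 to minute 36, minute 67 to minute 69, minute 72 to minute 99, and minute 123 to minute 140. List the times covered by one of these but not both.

minute 11 to minute 25, minute 36 to minute 57, minute 67 to minute 68, minute 69 to minute 72, minute 90 to minute 99, minute 122 to minute 123, minute 135 to minute 140

A but not B: minute 11 to minute 25, minute 36 to minute 57, minute 69 to minute 72, minute 122 to minute 123.
B but not A: minute 67 to minute 68, minute 90 to minute 99, minute 135 to minute 140.
Combining gives A △ B.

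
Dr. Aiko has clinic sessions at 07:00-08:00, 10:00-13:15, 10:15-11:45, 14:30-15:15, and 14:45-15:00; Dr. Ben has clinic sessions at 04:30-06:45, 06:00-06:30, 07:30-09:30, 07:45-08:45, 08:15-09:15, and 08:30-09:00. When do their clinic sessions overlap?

07:30-08:00

First set merges to 07:00-08:00, 10:00-13:15, 14:30-15:15.
Second set merges to 04:30-06:45, 07:30-09:30.
07:00-08:00 overlaps B on 07:30-08:00.
10:00-13:15 falls entirely outside B.
14:30-15:15 falls entirely outside B.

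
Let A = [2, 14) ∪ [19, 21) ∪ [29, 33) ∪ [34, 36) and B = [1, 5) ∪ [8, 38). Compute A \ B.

[5, 8)

[2, 14) minus B → [5, 8).
[19, 21): fully covered by B → removed.
[29, 33): fully covered by B → removed.
[34, 36): fully covered by B → removed.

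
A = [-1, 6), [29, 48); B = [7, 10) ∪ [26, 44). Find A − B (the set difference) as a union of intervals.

[-1, 6) ∪ [44, 48)

[-1, 6): nothing removed.
[29, 48) \ B = [44, 48).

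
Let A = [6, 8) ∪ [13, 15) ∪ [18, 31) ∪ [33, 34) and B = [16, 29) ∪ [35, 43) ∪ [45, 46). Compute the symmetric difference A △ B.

A but not B: [6, 8), [13, 15), [29, 31), [33, 34).
B but not A: [16, 18), [35, 43), [45, 46).
Combining gives A △ B.

[6, 8) ∪ [13, 15) ∪ [16, 18) ∪ [29, 31) ∪ [33, 34) ∪ [35, 43) ∪ [45, 46)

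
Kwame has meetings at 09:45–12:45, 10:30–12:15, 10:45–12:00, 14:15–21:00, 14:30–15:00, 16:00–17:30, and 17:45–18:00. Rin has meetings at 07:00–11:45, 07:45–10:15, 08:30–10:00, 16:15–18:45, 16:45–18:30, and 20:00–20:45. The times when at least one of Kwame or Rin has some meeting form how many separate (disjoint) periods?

First set merges to 09:45–12:45, 14:15–21:00.
Second set merges to 07:00–11:45, 16:15–18:45, 20:00–20:45.
A ∪ B = 07:00–12:45, 14:15–21:00.
That is 2 disjoint pieces.

2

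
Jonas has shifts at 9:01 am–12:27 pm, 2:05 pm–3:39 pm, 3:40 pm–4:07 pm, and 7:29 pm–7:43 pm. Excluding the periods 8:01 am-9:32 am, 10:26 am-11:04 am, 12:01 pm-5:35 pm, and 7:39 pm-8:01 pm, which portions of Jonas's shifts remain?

9:32 am–10:26 am, 11:04 am–12:01 pm, 7:29 pm–7:39 pm

9:01 am–12:27 pm minus B → 9:32 am–10:26 am, 11:04 am–12:01 pm.
2:05 pm–3:39 pm: fully covered by B → removed.
3:40 pm–4:07 pm: fully covered by B → removed.
7:29 pm–7:43 pm minus B → 7:29 pm–7:39 pm.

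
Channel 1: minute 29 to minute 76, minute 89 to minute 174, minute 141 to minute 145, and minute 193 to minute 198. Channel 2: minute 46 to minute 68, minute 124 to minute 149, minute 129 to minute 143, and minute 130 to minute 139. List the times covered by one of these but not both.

minute 29 to minute 46, minute 68 to minute 76, minute 89 to minute 124, minute 149 to minute 174, minute 193 to minute 198

First set merges to minute 29 to minute 76, minute 89 to minute 174, minute 193 to minute 198.
Second set merges to minute 46 to minute 68, minute 124 to minute 149.
Only in the first: minute 29 to minute 46, minute 68 to minute 76, minute 89 to minute 124, minute 149 to minute 174, minute 193 to minute 198.
Only in the second: none.
Together these are the periods covered by exactly one.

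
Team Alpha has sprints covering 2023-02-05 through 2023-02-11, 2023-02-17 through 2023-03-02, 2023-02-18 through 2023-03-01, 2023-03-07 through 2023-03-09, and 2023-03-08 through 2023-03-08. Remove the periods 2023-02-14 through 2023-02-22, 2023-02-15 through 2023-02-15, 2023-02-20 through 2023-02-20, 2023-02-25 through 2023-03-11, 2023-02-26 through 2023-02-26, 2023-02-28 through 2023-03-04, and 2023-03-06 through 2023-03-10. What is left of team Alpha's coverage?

2023-02-05 through 2023-02-11, 2023-02-23 through 2023-02-24

First set merges to 2023-02-05 through 2023-02-11, 2023-02-17 through 2023-03-02, 2023-03-07 through 2023-03-09.
Second set merges to 2023-02-14 through 2023-02-22, 2023-02-25 through 2023-03-11.
2023-02-05 through 2023-02-11: nothing removed.
2023-02-17 through 2023-03-02 \ B = 2023-02-23 through 2023-02-24.
2023-03-07 through 2023-03-09: entirely removed.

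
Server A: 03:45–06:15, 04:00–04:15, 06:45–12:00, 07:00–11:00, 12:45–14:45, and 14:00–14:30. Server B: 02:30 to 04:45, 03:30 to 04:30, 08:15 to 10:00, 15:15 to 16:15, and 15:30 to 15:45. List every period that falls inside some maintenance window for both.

Merge the first list: 03:45–06:15, 06:45–12:00, 12:45–14:45.
Merge the second list: 02:30–04:45, 08:15–10:00, 15:15–16:15.
03:45–06:15 ∩ B → 03:45–04:45.
06:45–12:00 ∩ B → 08:15–10:00.
12:45–14:45 meets no B interval.

03:45–04:45, 08:15–10:00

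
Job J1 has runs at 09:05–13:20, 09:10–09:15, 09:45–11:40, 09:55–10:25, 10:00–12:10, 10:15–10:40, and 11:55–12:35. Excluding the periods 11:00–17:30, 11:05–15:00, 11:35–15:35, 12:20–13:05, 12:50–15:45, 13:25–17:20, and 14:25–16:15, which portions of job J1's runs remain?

09:05–11:00

Merge the first list: 09:05–13:20.
Merge the second list: 11:00–17:30.
09:05–13:20 minus B → 09:05–11:00.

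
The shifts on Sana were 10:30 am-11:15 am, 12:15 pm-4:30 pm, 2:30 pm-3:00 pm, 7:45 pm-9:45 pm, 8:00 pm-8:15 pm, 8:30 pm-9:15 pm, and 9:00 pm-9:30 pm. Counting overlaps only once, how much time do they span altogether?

7 h

Merged: 10:30 am-11:15 am, 12:15 pm-4:30 pm, 7:45 pm-9:45 pm.
Lengths: 45 min + 4 h 15 min + 2 h = 7 h.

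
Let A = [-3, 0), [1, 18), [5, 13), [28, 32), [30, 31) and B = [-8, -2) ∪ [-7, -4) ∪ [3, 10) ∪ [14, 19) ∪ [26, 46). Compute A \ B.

First set merges to [-3, 0), [1, 18), [28, 32).
Second set merges to [-8, -2), [3, 10), [14, 19), [26, 46).
[-3, 0) with B removed leaves [-2, 0).
[1, 18) with B removed leaves [1, 3), [10, 14).
[28, 32) lies entirely inside B → drops out.

[-2, 0) ∪ [1, 3) ∪ [10, 14)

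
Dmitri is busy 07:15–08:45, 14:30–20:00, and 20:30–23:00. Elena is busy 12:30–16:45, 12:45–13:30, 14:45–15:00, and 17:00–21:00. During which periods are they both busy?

Second set merges to 12:30-16:45, 17:00-21:00.
07:15-08:45 meets no B interval.
14:30-20:00 ∩ B → 14:30-16:45, 17:00-20:00.
20:30-23:00 ∩ B → 20:30-21:00.

14:30-16:45, 17:00-20:00, 20:30-21:00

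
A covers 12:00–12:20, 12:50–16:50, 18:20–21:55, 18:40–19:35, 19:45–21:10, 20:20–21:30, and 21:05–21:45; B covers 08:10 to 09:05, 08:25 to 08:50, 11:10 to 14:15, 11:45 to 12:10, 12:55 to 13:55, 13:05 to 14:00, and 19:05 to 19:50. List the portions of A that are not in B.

A, merged: 12:00–12:20, 12:50–16:50, 18:20–21:55.
B, merged: 08:10–09:05, 11:10–14:15, 19:05–19:50.
12:00–12:20: entirely removed.
12:50–16:50 \ B = 14:15–16:50.
18:20–21:55 \ B = 18:20–19:05, 19:50–21:55.

14:15–16:50, 18:20–19:05, 19:50–21:55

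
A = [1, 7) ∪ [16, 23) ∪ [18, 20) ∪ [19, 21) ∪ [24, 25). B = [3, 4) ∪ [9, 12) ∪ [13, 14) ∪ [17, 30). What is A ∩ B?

A, merged: [1, 7), [16, 23), [24, 25).
[1, 7) meets the second set on [3, 4).
[16, 23) meets the second set on [17, 23).
[24, 25) meets the second set on [24, 25).

[3, 4) ∪ [17, 23) ∪ [24, 25)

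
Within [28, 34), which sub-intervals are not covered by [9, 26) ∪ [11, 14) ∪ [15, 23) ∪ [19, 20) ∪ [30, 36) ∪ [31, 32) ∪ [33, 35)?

After merging, the occupied span is [9, 26), [30, 36).
Uncovered inside [28, 34): [28, 30).

[28, 30)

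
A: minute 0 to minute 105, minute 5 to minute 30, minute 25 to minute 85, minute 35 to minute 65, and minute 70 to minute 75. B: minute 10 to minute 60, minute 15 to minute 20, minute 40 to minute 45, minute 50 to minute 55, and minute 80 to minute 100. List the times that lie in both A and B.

minute 10 to minute 60, minute 80 to minute 100

Merge the first list: minute 0 to minute 105.
Merge the second list: minute 10 to minute 60, minute 80 to minute 100.
minute 0 to minute 105 overlaps B on minute 10 to minute 60, minute 80 to minute 100.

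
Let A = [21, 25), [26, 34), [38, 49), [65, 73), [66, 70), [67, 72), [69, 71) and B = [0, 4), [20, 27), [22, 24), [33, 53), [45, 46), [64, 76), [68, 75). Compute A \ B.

Merge the first list: [21, 25), [26, 34), [38, 49), [65, 73).
Merge the second list: [0, 4), [20, 27), [33, 53), [64, 76).
[21, 25): entirely removed.
[26, 34) \ B = [27, 33).
[38, 49): entirely removed.
[65, 73): entirely removed.

[27, 33)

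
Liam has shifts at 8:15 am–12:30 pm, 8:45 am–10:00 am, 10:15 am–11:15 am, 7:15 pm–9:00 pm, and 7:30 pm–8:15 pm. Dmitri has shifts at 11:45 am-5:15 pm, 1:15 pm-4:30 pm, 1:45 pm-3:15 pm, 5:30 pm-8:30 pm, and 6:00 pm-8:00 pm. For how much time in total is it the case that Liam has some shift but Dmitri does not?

First set merges to 8:15 am–12:30 pm, 7:15 pm–9:00 pm.
Second set merges to 11:45 am–5:15 pm, 5:30 pm–8:30 pm.
A \ B = 8:15 am–11:45 am, 8:30 pm–9:00 pm.
Total: 3 h 30 min + 30 min = 4 h.

4 h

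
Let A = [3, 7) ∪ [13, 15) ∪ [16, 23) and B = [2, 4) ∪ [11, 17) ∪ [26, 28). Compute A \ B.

[4, 7) ∪ [17, 23)

[3, 7) \ B = [4, 7).
[13, 15): entirely removed.
[16, 23) \ B = [17, 23).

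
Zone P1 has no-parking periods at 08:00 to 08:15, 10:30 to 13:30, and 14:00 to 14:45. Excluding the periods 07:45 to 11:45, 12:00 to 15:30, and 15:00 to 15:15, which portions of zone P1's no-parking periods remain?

11:45–12:00

Merge the second list: 07:45–11:45, 12:00–15:30.
08:00–08:15 lies entirely inside B → drops out.
10:30–13:30 with B removed leaves 11:45–12:00.
14:00–14:45 lies entirely inside B → drops out.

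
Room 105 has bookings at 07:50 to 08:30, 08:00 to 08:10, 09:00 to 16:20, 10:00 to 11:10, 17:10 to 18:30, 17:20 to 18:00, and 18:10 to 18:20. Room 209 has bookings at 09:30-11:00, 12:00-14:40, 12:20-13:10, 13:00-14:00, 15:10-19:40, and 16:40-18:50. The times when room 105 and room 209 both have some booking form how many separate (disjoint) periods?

4

A, merged: 07:50–08:30, 09:00–16:20, 17:10–18:30.
B, merged: 09:30–11:00, 12:00–14:40, 15:10–19:40.
A ∩ B = 09:30–11:00, 12:00–14:40, 15:10–16:20, 17:10–18:30.
That is 4 disjoint pieces.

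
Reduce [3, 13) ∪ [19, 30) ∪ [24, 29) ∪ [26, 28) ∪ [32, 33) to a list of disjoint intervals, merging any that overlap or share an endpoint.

[19, 30) is disjoint → start new block.
[24, 29) overlaps/touches [19, 30) → extend to [19, 30).
[26, 28) overlaps/touches [19, 30) → extend to [19, 30).
[32, 33) is disjoint → start new block.

[3, 13) ∪ [19, 30) ∪ [32, 33)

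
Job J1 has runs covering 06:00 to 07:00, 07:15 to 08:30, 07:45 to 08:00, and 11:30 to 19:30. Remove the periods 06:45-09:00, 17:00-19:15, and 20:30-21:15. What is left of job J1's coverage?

First set merges to 06:00–07:00, 07:15–08:30, 11:30–19:30.
06:00–07:00 with B removed leaves 06:00–06:45.
07:15–08:30 lies entirely inside B → drops out.
11:30–19:30 with B removed leaves 11:30–17:00, 19:15–19:30.

06:00–06:45, 11:30–17:00, 19:15–19:30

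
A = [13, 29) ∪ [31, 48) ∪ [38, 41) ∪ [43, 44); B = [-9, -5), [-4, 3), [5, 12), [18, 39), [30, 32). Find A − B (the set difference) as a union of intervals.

First set merges to [13, 29), [31, 48).
Second set merges to [-9, -5), [-4, 3), [5, 12), [18, 39).
[13, 29) with B removed leaves [13, 18).
[31, 48) with B removed leaves [39, 48).

[13, 18) ∪ [39, 48)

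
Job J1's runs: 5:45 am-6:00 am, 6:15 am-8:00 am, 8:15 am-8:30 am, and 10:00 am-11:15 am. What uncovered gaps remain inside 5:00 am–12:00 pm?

5:00 am–5:45 am, 6:00 am–6:15 am, 8:00 am–8:15 am, 8:30 am–10:00 am, 11:15 am–12:00 pm

After merging, the occupied span is 5:45 am–6:00 am, 6:15 am–8:00 am, 8:15 am–8:30 am, 10:00 am–11:15 am.
Uncovered inside 5:00 am–12:00 pm: 5:00 am–5:45 am, 6:00 am–6:15 am, 8:00 am–8:15 am, 8:30 am–10:00 am, 11:15 am–12:00 pm.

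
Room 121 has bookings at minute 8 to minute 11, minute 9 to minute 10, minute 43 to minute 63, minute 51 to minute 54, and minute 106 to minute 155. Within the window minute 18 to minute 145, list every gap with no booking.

The merged coverage is minute 8 to minute 11, minute 43 to minute 63, minute 106 to minute 155.
Gaps within minute 18 to minute 145: minute 18 to minute 43, minute 63 to minute 106.

minute 18 to minute 43, minute 63 to minute 106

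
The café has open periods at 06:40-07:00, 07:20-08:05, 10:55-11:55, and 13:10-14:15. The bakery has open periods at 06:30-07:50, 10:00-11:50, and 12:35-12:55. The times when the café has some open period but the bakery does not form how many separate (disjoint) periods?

3

A \ B = 07:50-08:05, 11:50-11:55, 13:10-14:15.
That is 3 disjoint pieces.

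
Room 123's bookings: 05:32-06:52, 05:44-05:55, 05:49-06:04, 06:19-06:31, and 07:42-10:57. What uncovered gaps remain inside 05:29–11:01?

05:29–05:32, 06:52–07:42, 10:57–11:01

Covered (merged): 05:32–06:52, 07:42–10:57.
Complement within 05:29–11:01: 05:29–05:32, 06:52–07:42, 10:57–11:01.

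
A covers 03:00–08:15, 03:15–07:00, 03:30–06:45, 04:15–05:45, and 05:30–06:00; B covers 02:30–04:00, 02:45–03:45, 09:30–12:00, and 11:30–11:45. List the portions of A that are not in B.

A, merged: 03:00-08:15.
B, merged: 02:30-04:00, 09:30-12:00.
03:00-08:15 with B removed leaves 04:00-08:15.

04:00-08:15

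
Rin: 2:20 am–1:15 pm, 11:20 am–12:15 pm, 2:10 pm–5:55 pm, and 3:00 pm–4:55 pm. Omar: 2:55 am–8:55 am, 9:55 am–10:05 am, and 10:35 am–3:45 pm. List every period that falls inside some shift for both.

2:55 am-8:55 am, 9:55 am-10:05 am, 10:35 am-1:15 pm, 2:10 pm-3:45 pm

First set merges to 2:20 am-1:15 pm, 2:10 pm-5:55 pm.
2:20 am-1:15 pm ∩ B → 2:55 am-8:55 am, 9:55 am-10:05 am, 10:35 am-1:15 pm.
2:10 pm-5:55 pm ∩ B → 2:10 pm-3:45 pm.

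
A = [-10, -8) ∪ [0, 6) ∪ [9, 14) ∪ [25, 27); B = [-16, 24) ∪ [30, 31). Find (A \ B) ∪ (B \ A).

[-16, -10) ∪ [-8, 0) ∪ [6, 9) ∪ [14, 24) ∪ [25, 27) ∪ [30, 31)

A \ B = [25, 27).
B \ A = [-16, -10), [-8, 0), [6, 9), [14, 24), [30, 31).
Union of the two gives the symmetric difference.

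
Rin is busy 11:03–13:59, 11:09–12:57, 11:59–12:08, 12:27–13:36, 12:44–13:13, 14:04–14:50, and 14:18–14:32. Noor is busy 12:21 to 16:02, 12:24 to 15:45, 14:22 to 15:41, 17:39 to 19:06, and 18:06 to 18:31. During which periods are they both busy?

A, merged: 11:03-13:59, 14:04-14:50.
B, merged: 12:21-16:02, 17:39-19:06.
11:03-13:59 meets the second set on 12:21-13:59.
14:04-14:50 meets the second set on 14:04-14:50.

12:21-13:59, 14:04-14:50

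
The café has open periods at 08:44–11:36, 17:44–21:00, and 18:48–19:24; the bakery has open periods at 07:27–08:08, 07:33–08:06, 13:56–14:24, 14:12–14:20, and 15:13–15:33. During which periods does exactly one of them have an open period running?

07:27-08:08, 08:44-11:36, 13:56-14:24, 15:13-15:33, 17:44-21:00

A, merged: 08:44-11:36, 17:44-21:00.
B, merged: 07:27-08:08, 13:56-14:24, 15:13-15:33.
A but not B: 08:44-11:36, 17:44-21:00.
B but not A: 07:27-08:08, 13:56-14:24, 15:13-15:33.
Combining gives A △ B.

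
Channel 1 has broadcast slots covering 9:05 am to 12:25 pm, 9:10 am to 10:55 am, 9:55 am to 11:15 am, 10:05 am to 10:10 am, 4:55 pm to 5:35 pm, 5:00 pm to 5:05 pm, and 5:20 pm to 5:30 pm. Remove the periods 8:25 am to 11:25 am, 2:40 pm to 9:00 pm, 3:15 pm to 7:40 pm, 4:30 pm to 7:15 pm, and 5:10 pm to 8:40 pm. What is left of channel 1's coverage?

Merge the first list: 9:05 am-12:25 pm, 4:55 pm-5:35 pm.
Merge the second list: 8:25 am-11:25 am, 2:40 pm-9:00 pm.
9:05 am-12:25 pm minus B → 11:25 am-12:25 pm.
4:55 pm-5:35 pm: fully covered by B → removed.

11:25 am-12:25 pm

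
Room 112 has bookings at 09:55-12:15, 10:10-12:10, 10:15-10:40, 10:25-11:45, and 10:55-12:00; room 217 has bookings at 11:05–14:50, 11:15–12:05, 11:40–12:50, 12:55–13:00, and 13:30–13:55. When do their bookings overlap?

11:05–12:15

Merge the first list: 09:55–12:15.
Merge the second list: 11:05–14:50.
09:55–12:15 meets the second set on 11:05–12:15.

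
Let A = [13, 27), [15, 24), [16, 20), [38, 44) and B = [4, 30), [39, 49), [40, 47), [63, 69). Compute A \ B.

[38, 39)

Merge the first list: [13, 27), [38, 44).
Merge the second list: [4, 30), [39, 49), [63, 69).
[13, 27): fully covered by B → removed.
[38, 44) minus B → [38, 39).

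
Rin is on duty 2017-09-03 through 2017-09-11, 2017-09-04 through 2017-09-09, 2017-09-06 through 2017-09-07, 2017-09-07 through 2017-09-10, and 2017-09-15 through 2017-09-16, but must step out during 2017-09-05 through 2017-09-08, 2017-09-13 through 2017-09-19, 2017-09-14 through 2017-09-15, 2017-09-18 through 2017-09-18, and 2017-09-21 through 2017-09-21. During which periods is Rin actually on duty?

First set merges to 2017-09-03 through 2017-09-11, 2017-09-15 through 2017-09-16.
Second set merges to 2017-09-05 through 2017-09-08, 2017-09-13 through 2017-09-19, 2017-09-21 through 2017-09-21.
2017-09-03 through 2017-09-11 \ B = 2017-09-03 through 2017-09-04, 2017-09-09 through 2017-09-11.
2017-09-15 through 2017-09-16: entirely removed.

2017-09-03 through 2017-09-04, 2017-09-09 through 2017-09-11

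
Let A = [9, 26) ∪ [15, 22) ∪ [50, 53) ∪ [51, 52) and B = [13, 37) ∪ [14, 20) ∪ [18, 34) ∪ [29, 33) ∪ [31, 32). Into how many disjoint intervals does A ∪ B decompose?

First set merges to [9, 26), [50, 53).
Second set merges to [13, 37).
A ∪ B = [9, 37), [50, 53).
That is 2 disjoint pieces.

2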